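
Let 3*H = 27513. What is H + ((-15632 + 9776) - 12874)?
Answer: -9559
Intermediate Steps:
H = 9171 (H = (⅓)*27513 = 9171)
H + ((-15632 + 9776) - 12874) = 9171 + ((-15632 + 9776) - 12874) = 9171 + (-5856 - 12874) = 9171 - 18730 = -9559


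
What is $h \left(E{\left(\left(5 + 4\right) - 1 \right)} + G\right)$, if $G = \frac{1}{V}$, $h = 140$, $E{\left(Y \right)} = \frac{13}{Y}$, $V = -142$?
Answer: $\frac{32165}{142} \approx 226.51$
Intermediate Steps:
$G = - \frac{1}{142}$ ($G = \frac{1}{-142} = - \frac{1}{142} \approx -0.0070423$)
$h \left(E{\left(\left(5 + 4\right) - 1 \right)} + G\right) = 140 \left(\frac{13}{\left(5 + 4\right) - 1} - \frac{1}{142}\right) = 140 \left(\frac{13}{9 - 1} - \frac{1}{142}\right) = 140 \left(\frac{13}{8} - \frac{1}{142}\right) = 140 \cdot \frac{919}{568} = \frac{32165}{142}$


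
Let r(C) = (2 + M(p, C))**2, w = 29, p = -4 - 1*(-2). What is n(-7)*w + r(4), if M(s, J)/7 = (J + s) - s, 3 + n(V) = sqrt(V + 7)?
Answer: 813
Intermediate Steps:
n(V) = -3 + sqrt(7 + V) (n(V) = -3 + sqrt(V + 7) = -3 + sqrt(7 + V))
p = -2 (p = -4 + 2 = -2)
M(s, J) = 7*J (M(s, J) = 7*((J + s) - s) = 7*J)
r(C) = (2 + 7*C)**2
n(-7)*w + r(4) = (-3 + sqrt(7 - 7))*29 + (2 + 7*4)**2 = (-3 + sqrt(0))*29 + (2 + 28)**2 = (-3 + 0)*29 + 30**2 = -3*29 + 900 = -87 + 900 = 813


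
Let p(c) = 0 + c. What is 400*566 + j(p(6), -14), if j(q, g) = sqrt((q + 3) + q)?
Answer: 226400 + sqrt(15) ≈ 2.2640e+5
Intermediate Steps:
p(c) = c
j(q, g) = sqrt(3 + 2*q) (j(q, g) = sqrt((3 + q) + q) = sqrt(3 + 2*q))
400*566 + j(p(6), -14) = 400*566 + sqrt(3 + 2*6) = 226400 + sqrt(3 + 12) = 226400 + sqrt(15)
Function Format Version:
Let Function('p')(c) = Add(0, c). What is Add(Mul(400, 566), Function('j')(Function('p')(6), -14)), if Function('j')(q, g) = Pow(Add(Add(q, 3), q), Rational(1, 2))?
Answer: Add(226400, Pow(15, Rational(1, 2))) ≈ 2.2640e+5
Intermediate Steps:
Function('p')(c) = c
Function('j')(q, g) = Pow(Add(3, Mul(2, q)), Rational(1, 2)) (Function('j')(q, g) = Pow(Add(Add(3, q), q), Rational(1, 2)) = Pow(Add(3, Mul(2, q)), Rational(1, 2)))
Add(Mul(400, 566), Function('j')(Function('p')(6), -14)) = Add(Mul(400, 566), Pow(Add(3, Mul(2, 6)), Rational(1, 2))) = Add(226400, Pow(Add(3, 12), Rational(1, 2))) = Add(226400, Pow(15, Rational(1, 2)))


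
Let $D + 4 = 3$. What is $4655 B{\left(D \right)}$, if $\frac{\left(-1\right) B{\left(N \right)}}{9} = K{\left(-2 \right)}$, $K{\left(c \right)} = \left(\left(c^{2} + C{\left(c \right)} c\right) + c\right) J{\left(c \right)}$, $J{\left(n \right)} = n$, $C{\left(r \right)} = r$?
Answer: $502740$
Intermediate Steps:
$D = -1$ ($D = -4 + 3 = -1$)
$K{\left(c \right)} = c \left(c + 2 c^{2}\right)$ ($K{\left(c \right)} = \left(\left(c^{2} + c c\right) + c\right) c = \left(\left(c^{2} + c^{2}\right) + c\right) c = \left(2 c^{2} + c\right) c = \left(c + 2 c^{2}\right) c = c \left(c + 2 c^{2}\right)$)
$B{\left(N \right)} = 108$ ($B{\left(N \right)} = - 9 \left(-2\right)^{2} \left(1 + 2 \left(-2\right)\right) = - 9 \cdot 4 \left(1 - 4\right) = - 9 \cdot 4 \left(-3\right) = \left(-9\right) \left(-12\right) = 108$)
$4655 B{\left(D \right)} = 4655 \cdot 108 = 502740$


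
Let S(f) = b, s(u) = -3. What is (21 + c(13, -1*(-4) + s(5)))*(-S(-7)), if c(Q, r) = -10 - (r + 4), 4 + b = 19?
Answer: -90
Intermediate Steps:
b = 15 (b = -4 + 19 = 15)
S(f) = 15
c(Q, r) = -14 - r (c(Q, r) = -10 - (4 + r) = -10 + (-4 - r) = -14 - r)
(21 + c(13, -1*(-4) + s(5)))*(-S(-7)) = (21 + (-14 - (-1*(-4) - 3)))*(-1*15) = (21 + (-14 - (4 - 3)))*(-15) = (21 + (-14 - 1*1))*(-15) = (21 + (-14 - 1))*(-15) = (21 - 15)*(-15) = 6*(-15) = -90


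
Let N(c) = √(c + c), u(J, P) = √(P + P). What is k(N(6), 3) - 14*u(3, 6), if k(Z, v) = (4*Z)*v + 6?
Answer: 6 - 4*√3 ≈ -0.92820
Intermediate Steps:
u(J, P) = √2*√P (u(J, P) = √(2*P) = √2*√P)
N(c) = √2*√c (N(c) = √(2*c) = √2*√c)
k(Z, v) = 6 + 4*Z*v (k(Z, v) = 4*Z*v + 6 = 6 + 4*Z*v)
k(N(6), 3) - 14*u(3, 6) = (6 + 4*(√2*√6)*3) - 14*√2*√6 = (6 + 4*(2*√3)*3) - 28*√3 = (6 + 24*√3) - 28*√3 = 6 - 4*√3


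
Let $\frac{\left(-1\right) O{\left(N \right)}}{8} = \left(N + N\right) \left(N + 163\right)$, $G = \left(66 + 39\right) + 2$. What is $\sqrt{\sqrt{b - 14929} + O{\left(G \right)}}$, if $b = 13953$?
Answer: $2 \sqrt{-115560 + i \sqrt{61}} \approx 0.022975 + 679.88 i$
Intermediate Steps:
$G = 107$ ($G = 105 + 2 = 107$)
$O{\left(N \right)} = - 16 N \left(163 + N\right)$ ($O{\left(N \right)} = - 8 \left(N + N\right) \left(N + 163\right) = - 8 \cdot 2 N \left(163 + N\right) = - 16 N \left(163 + N\right)$)
$\sqrt{\sqrt{b - 14929} + O{\left(G \right)}} = \sqrt{\sqrt{13953 - 14929} - 1712 \left(163 + 107\right)} = \sqrt{\sqrt{-976} - 1712 \cdot 270} = \sqrt{4 i \sqrt{61} - 462240} = \sqrt{-462240 + 4 i \sqrt{61}}$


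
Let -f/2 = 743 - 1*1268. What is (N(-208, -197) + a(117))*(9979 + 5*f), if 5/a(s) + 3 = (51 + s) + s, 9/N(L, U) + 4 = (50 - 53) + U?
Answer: -3852937/9588 ≈ -401.85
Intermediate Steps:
N(L, U) = 9/(-7 + U) (N(L, U) = 9/(-4 + ((50 - 53) + U)) = 9/(-4 + (-3 + U)) = 9/(-7 + U))
a(s) = 5/(48 + 2*s) (a(s) = 5/(-3 + ((51 + s) + s)) = 5/(-3 + (51 + 2*s)) = 5/(48 + 2*s))
f = 1050 (f = -2*(743 - 1*1268) = -2*(743 - 1268) = -2*(-525) = 1050)
(N(-208, -197) + a(117))*(9979 + 5*f) = (9/(-7 - 197) + 5/(2*(24 + 117)))*(9979 + 5*1050) = (9/(-204) + (5/2)/141)*(9979 + 5250) = (9*(-1/204) + (5/2)*(1/141))*15229 = (-3/68 + 5/282)*15229 = -253/9588*15229 = -3852937/9588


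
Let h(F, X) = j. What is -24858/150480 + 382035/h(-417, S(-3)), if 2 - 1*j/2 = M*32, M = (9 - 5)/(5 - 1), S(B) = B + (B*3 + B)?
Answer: -53231591/8360 ≈ -6367.4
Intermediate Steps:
S(B) = 5*B (S(B) = B + (3*B + B) = B + 4*B = 5*B)
M = 1 (M = 4/4 = 4*(¼) = 1)
j = -60 (j = 4 - 2*32 = 4 - 64 = -60)
h(F, X) = -60
-24858/150480 + 382035/h(-417, S(-3)) = -24858/150480 + 382035/(-60) = -24858*1/150480 + 382035*(-1/60) = -1381/8360 - 25469/4 = -53231591/8360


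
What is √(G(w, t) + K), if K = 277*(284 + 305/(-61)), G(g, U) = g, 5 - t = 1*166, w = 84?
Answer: √77367 ≈ 278.15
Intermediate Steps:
t = -161 (t = 5 - 166 = -161)
K = 77283 (K = 277*(284 + 305*(-1/61)) = 277*(284 - 5) = 277*279 = 77283)
√(G(w, t) + K) = √(84 + 77283) = √77367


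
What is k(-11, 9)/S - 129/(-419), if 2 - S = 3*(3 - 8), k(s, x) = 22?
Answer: 11411/7123 ≈ 1.6020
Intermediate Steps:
S = 17 (S = 2 - 3*(3 - 8) = 2 - 3*(-5) = 2 - 1*(-15) = 2 + 15 = 17)
k(-11, 9)/S - 129/(-419) = 22/17 - 129/(-419) = 22*(1/17) - 129*(-1/419) = 22/17 + 129/419 = 11411/7123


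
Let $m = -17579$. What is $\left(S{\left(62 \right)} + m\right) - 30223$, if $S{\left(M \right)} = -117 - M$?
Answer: $-47981$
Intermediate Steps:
$\left(S{\left(62 \right)} + m\right) - 30223 = \left(\left(-117 - 62\right) - 17579\right) - 30223 = \left(-179 - 17579\right) - 30223 = -17758 - 30223 = -47981$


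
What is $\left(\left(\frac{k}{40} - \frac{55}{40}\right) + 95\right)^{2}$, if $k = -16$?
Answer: $\frac{13905441}{1600} \approx 8690.9$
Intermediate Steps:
$\left(\left(\frac{k}{40} - \frac{55}{40}\right) + 95\right)^{2} = \left(\left(- \frac{16}{40} - \frac{55}{40}\right) + 95\right)^{2} = \left(\left(\left(-16\right) \frac{1}{40} - \frac{11}{8}\right) + 95\right)^{2} = \left(\left(- \frac{2}{5} - \frac{11}{8}\right) + 95\right)^{2} = \left(- \frac{71}{40} + 95\right)^{2} = \left(\frac{3729}{40}\right)^{2} = \frac{13905441}{1600}$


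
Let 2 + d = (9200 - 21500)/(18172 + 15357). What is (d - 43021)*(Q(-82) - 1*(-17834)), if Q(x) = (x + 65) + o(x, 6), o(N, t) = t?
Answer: -25710220513341/33529 ≈ -7.6680e+8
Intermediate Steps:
d = -79358/33529 (d = -2 + (9200 - 21500)/(18172 + 15357) = -2 - 12300/33529 = -79358/33529 ≈ -2.3668)
Q(x) = 71 + x (Q(x) = (x + 65) + 6 = (65 + x) + 6 = 71 + x)
(d - 43021)*(Q(-82) - 1*(-17834)) = (-79358/33529 - 43021)*((71 - 82) - 1*(-17834)) = -1442530467*(-11 + 17834)/33529 = -1442530467/33529*17823 = -25710220513341/33529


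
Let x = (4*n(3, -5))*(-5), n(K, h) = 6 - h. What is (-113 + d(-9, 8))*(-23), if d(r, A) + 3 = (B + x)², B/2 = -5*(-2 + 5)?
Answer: -1434832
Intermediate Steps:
B = -30 (B = 2*(-5*(-2 + 5)) = 2*(-5*3) = 2*(-15) = -30)
x = -220 (x = (4*(6 - 1*(-5)))*(-5) = (4*(6 + 5))*(-5) = (4*11)*(-5) = 44*(-5) = -220)
d(r, A) = 62497 (d(r, A) = -3 + (-30 - 220)² = -3 + (-250)² = -3 + 62500 = 62497)
(-113 + d(-9, 8))*(-23) = (-113 + 62497)*(-23) = 62384*(-23) = -1434832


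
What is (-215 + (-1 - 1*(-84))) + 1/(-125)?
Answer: -16501/125 ≈ -132.01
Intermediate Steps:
(-215 + (-1 - 1*(-84))) + 1/(-125) = (-215 + (-1 + 84)) - 1/125 = (-215 + 83) - 1/125 = -132 - 1/125 = -16501/125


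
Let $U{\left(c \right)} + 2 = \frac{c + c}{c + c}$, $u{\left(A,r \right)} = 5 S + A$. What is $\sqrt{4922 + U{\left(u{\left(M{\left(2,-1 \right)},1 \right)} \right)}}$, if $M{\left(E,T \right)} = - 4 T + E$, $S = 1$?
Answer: $\sqrt{4921} \approx 70.15$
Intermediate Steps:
$M{\left(E,T \right)} = E - 4 T$
$u{\left(A,r \right)} = 5 + A$ ($u{\left(A,r \right)} = 5 \cdot 1 + A = 5 + A$)
$U{\left(c \right)} = -1$ ($U{\left(c \right)} = -2 + \frac{c + c}{c + c} = -2 + \frac{2 c}{2 c} = -2 + 2 c \frac{1}{2 c} = -2 + 1 = -1$)
$\sqrt{4922 + U{\left(u{\left(M{\left(2,-1 \right)},1 \right)} \right)}} = \sqrt{4922 - 1} = \sqrt{4921}$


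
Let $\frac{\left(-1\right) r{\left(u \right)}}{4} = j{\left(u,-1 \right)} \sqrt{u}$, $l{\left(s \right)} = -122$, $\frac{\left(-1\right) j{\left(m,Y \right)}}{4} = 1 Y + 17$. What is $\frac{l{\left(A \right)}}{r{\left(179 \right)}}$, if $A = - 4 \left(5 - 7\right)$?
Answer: $- \frac{61 \sqrt{179}}{22912} \approx -0.03562$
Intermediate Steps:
$A = 8$ ($A = \left(-4\right) \left(-2\right) = 8$)
$j{\left(m,Y \right)} = -68 - 4 Y$ ($j{\left(m,Y \right)} = - 4 \left(1 Y + 17\right) = - 4 \left(Y + 17\right) = - 4 \left(17 + Y\right) = -68 - 4 Y$)
$r{\left(u \right)} = 256 \sqrt{u}$ ($r{\left(u \right)} = - 4 \left(-68 - -4\right) \sqrt{u} = - 4 \left(-68 + 4\right) \sqrt{u} = - 4 \left(- 64 \sqrt{u}\right) = 256 \sqrt{u}$)
$\frac{l{\left(A \right)}}{r{\left(179 \right)}} = - \frac{122}{256 \sqrt{179}} = - 122 \frac{\sqrt{179}}{45824} = - \frac{61 \sqrt{179}}{22912}$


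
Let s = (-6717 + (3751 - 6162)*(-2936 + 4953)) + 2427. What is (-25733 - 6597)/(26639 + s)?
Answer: 16165/2420319 ≈ 0.0066789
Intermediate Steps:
s = -4867277 (s = (-6717 - 2411*2017) + 2427 = (-6717 - 4862987) + 2427 = -4869704 + 2427 = -4867277)
(-25733 - 6597)/(26639 + s) = (-25733 - 6597)/(26639 - 4867277) = -32330/(-4840638) = -32330*(-1/4840638) = 16165/2420319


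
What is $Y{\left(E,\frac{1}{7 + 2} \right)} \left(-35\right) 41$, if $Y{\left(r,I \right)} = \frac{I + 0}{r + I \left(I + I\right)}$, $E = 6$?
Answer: $- \frac{12915}{488} \approx -26.465$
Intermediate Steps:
$Y{\left(r,I \right)} = \frac{I}{r + 2 I^{2}}$ ($Y{\left(r,I \right)} = \frac{I}{r + I 2 I} = \frac{I}{r + 2 I^{2}}$)
$Y{\left(E,\frac{1}{7 + 2} \right)} \left(-35\right) 41 = \frac{1}{\left(7 + 2\right) \left(6 + 2 \left(\frac{1}{7 + 2}\right)^{2}\right)} \left(-35\right) 41 = \frac{1}{9 \left(6 + 2 \left(\frac{1}{9}\right)^{2}\right)} \left(-35\right) 41 = \frac{1}{9 \left(6 + \frac{2}{81}\right)} \left(-35\right) 41 = \frac{1}{9 \cdot \frac{488}{81}} \left(-35\right) 41 = \frac{1}{9} \cdot \frac{81}{488} \left(-35\right) 41 = \frac{9}{488} \left(-35\right) 41 = \left(- \frac{315}{488}\right) 41 = - \frac{12915}{488}$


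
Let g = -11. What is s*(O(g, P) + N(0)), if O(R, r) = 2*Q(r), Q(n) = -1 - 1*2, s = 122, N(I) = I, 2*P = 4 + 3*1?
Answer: -732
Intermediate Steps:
P = 7/2 (P = (4 + 3*1)/2 = (4 + 3)/2 = (½)*7 = 7/2 ≈ 3.5000)
Q(n) = -3 (Q(n) = -1 - 2 = -3)
O(R, r) = -6 (O(R, r) = 2*(-3) = -6)
s*(O(g, P) + N(0)) = 122*(-6 + 0) = 122*(-6) = -732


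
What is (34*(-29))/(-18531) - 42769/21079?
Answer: -26612705/13469481 ≈ -1.9758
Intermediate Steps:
(34*(-29))/(-18531) - 42769/21079 = -986*(-1/18531) - 42769*1/21079 = 34/639 - 42769/21079 = -26612705/13469481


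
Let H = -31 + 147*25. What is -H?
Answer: -3644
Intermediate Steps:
H = 3644 (H = -31 + 3675 = 3644)
-H = -1*3644 = -3644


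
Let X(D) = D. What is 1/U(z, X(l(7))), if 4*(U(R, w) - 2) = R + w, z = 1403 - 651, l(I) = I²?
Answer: 4/809 ≈ 0.0049444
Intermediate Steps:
z = 752
U(R, w) = 2 + R/4 + w/4 (U(R, w) = 2 + (R + w)/4 = 2 + (R/4 + w/4) = 2 + R/4 + w/4)
1/U(z, X(l(7))) = 1/(2 + (¼)*752 + (¼)*7²) = 1/(2 + 188 + (¼)*49) = 1/(2 + 188 + 49/4) = 1/(809/4) = 4/809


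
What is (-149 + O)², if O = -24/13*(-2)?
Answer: 3568321/169 ≈ 21114.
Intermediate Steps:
O = 48/13 (O = -24*1/13*(-2) = -24/13*(-2) = 48/13 ≈ 3.6923)
(-149 + O)² = (-149 + 48/13)² = (-1889/13)² = 3568321/169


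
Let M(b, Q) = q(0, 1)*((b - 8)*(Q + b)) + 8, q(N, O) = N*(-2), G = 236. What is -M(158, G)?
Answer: -8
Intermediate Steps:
q(N, O) = -2*N
M(b, Q) = 8 (M(b, Q) = (-2*0)*((b - 8)*(Q + b)) + 8 = 0*((-8 + b)*(Q + b)) + 8 = 0 + 8 = 8)
-M(158, G) = -1*8 = -8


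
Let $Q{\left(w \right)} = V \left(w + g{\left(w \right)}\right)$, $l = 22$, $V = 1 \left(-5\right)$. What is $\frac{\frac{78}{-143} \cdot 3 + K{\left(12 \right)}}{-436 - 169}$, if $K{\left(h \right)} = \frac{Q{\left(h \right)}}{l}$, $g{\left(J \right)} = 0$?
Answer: $\frac{48}{6655} \approx 0.0072126$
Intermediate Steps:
$V = -5$
$Q{\left(w \right)} = - 5 w$ ($Q{\left(w \right)} = - 5 \left(w + 0\right) = - 5 w$)
$K{\left(h \right)} = - \frac{5 h}{22}$ ($K{\left(h \right)} = \frac{\left(-5\right) h}{22} = - 5 h \frac{1}{22} = - \frac{5 h}{22}$)
$\frac{\frac{78}{-143} \cdot 3 + K{\left(12 \right)}}{-436 - 169} = \frac{\frac{78}{-143} \cdot 3 - \frac{30}{11}}{-436 - 169} = \frac{78 \left(- \frac{1}{143}\right) 3 - \frac{30}{11}}{-605} = \left(\left(- \frac{6}{11}\right) 3 - \frac{30}{11}\right) \left(- \frac{1}{605}\right) = \left(- \frac{18}{11} - \frac{30}{11}\right) \left(- \frac{1}{605}\right) = \left(- \frac{48}{11}\right) \left(- \frac{1}{605}\right) = \frac{48}{6655}$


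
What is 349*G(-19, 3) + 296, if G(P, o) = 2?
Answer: 994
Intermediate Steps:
349*G(-19, 3) + 296 = 349*2 + 296 = 698 + 296 = 994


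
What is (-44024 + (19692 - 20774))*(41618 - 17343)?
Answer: -1094948150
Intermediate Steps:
(-44024 + (19692 - 20774))*(41618 - 17343) = (-44024 - 1082)*24275 = -45106*24275 = -1094948150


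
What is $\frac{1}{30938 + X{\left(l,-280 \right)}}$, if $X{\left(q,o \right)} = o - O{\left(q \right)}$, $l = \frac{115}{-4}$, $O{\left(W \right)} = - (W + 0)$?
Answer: $\frac{4}{122517} \approx 3.2649 \cdot 10^{-5}$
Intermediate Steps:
$O{\left(W \right)} = - W$
$l = - \frac{115}{4}$ ($l = 115 \left(- \frac{1}{4}\right) = - \frac{115}{4} \approx -28.75$)
$X{\left(q,o \right)} = o + q$ ($X{\left(q,o \right)} = o - - q = o + q$)
$\frac{1}{30938 + X{\left(l,-280 \right)}} = \frac{1}{30938 - \frac{1235}{4}} = \frac{1}{\frac{122517}{4}} = \frac{4}{122517}$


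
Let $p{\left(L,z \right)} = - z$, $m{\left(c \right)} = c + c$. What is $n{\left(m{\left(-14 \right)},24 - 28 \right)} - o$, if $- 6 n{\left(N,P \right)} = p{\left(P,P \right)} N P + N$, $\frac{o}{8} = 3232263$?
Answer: $-25858174$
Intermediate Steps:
$m{\left(c \right)} = 2 c$
$o = 25858104$ ($o = 8 \cdot 3232263 = 25858104$)
$n{\left(N,P \right)} = - \frac{N}{6} + \frac{N P^{2}}{6}$ ($n{\left(N,P \right)} = - \frac{- P N P + N}{6} = - \frac{- N P P + N}{6} = - \frac{- N P^{2} + N}{6} = - \frac{N - N P^{2}}{6} = - \frac{N}{6} + \frac{N P^{2}}{6}$)
$n{\left(m{\left(-14 \right)},24 - 28 \right)} - o = \frac{2 \left(-14\right) \left(-1 + \left(24 - 28\right)^{2}\right)}{6} - 25858104 = \frac{1}{6} \left(-28\right) \left(-1 + \left(24 - 28\right)^{2}\right) - 25858104 = \frac{1}{6} \left(-28\right) \left(-1 + \left(-4\right)^{2}\right) - 25858104 = \frac{1}{6} \left(-28\right) \left(-1 + 16\right) - 25858104 = \frac{1}{6} \left(-28\right) 15 - 25858104 = -70 - 25858104 = -25858174$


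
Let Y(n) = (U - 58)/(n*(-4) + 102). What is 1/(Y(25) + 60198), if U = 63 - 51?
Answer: 1/60175 ≈ 1.6618e-5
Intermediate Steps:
U = 12
Y(n) = -46/(102 - 4*n) (Y(n) = (12 - 58)/(n*(-4) + 102) = -46/(-4*n + 102) = -46/(102 - 4*n))
1/(Y(25) + 60198) = 1/(23/(-51 + 2*25) + 60198) = 1/(23/(-51 + 50) + 60198) = 1/(23/(-1) + 60198) = 1/(23*(-1) + 60198) = 1/(-23 + 60198) = 1/60175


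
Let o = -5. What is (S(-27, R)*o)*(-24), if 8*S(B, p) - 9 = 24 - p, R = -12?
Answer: 675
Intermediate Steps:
S(B, p) = 33/8 - p/8 (S(B, p) = 9/8 + (24 - p)/8 = 9/8 + (3 - p/8) = 33/8 - p/8)
(S(-27, R)*o)*(-24) = ((33/8 - 1/8*(-12))*(-5))*(-24) = ((33/8 + 3/2)*(-5))*(-24) = ((45/8)*(-5))*(-24) = -225/8*(-24) = 675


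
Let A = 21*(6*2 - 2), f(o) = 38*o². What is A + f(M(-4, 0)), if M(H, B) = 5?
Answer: 1160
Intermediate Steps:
A = 210 (A = 21*(12 - 2) = 21*10 = 210)
A + f(M(-4, 0)) = 210 + 38*5² = 210 + 38*25 = 210 + 950 = 1160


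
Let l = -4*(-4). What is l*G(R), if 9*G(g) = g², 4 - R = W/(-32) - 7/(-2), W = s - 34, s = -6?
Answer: 1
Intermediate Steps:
l = 16
W = -40 (W = -6 - 34 = -40)
R = -¾ (R = 4 - (-40/(-32) - 7/(-2)) = 4 - (-40*(-1/32) - 7*(-½)) = 4 - (5/4 + 7/2) = 4 - 1*19/4 = 4 - 19/4 = -¾ ≈ -0.75000)
G(g) = g²/9
l*G(R) = 16*((-¾)²/9) = 16*((⅑)*(9/16)) = 16*(1/16) = 1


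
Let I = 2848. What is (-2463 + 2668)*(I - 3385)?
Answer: -110085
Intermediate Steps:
(-2463 + 2668)*(I - 3385) = (-2463 + 2668)*(2848 - 3385) = 205*(-537) = -110085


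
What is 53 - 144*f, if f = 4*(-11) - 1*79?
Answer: 17765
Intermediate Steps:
f = -123 (f = -44 - 79 = -123)
53 - 144*f = 53 - 144*(-123) = 53 + 17712 = 17765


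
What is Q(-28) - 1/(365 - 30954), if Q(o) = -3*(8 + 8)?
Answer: -1468271/30589 ≈ -48.000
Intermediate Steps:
Q(o) = -48 (Q(o) = -3*16 = -48)
Q(-28) - 1/(365 - 30954) = -48 - 1/(365 - 30954) = -48 - 1/(-30589) = -48 - 1*(-1/30589) = -48 + 1/30589 = -1468271/30589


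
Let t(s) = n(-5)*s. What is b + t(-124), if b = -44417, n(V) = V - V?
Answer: -44417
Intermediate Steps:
n(V) = 0
t(s) = 0 (t(s) = 0*s = 0)
b + t(-124) = -44417 + 0 = -44417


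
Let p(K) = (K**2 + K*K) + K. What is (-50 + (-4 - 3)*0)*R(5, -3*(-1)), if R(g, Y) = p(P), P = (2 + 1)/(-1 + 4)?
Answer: -150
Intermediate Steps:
P = 1 (P = 3/3 = 3*(1/3) = 1)
p(K) = K + 2*K**2 (p(K) = (K**2 + K**2) + K = 2*K**2 + K = K + 2*K**2)
R(g, Y) = 3 (R(g, Y) = 1*(1 + 2*1) = 1*(1 + 2) = 1*3 = 3)
(-50 + (-4 - 3)*0)*R(5, -3*(-1)) = (-50 + (-4 - 3)*0)*3 = (-50 - 7*0)*3 = (-50 + 0)*3 = -50*3 = -150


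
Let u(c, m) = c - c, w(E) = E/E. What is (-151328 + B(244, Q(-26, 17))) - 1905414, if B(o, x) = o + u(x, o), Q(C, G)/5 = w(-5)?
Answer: -2056498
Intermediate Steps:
w(E) = 1
u(c, m) = 0
Q(C, G) = 5 (Q(C, G) = 5*1 = 5)
B(o, x) = o (B(o, x) = o + 0 = o)
(-151328 + B(244, Q(-26, 17))) - 1905414 = (-151328 + 244) - 1905414 = -151084 - 1905414 = -2056498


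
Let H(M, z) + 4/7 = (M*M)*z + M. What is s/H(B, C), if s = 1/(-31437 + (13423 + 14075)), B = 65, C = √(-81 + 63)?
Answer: -3157/62017406870289 + 15925*I*√2/1590189919751 ≈ -5.0905e-11 + 1.4163e-8*I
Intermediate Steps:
C = 3*I*√2 (C = √(-18) = 3*I*√2 ≈ 4.2426*I)
H(M, z) = -4/7 + M + z*M² (H(M, z) = -4/7 + ((M*M)*z + M) = -4/7 + (M²*z + M) = -4/7 + (z*M² + M) = -4/7 + (M + z*M²) = -4/7 + M + z*M²)
s = -1/3939 (s = 1/(-31437 + 27498) = 1/(-3939) = -1/3939 ≈ -0.00025387)
s/H(B, C) = -1/(3939*(-4/7 + 65 + (3*I*√2)*65²)) = -1/(3939*(-4/7 + 65 + (3*I*√2)*4225)) = -1/(3939*(-4/7 + 65 + 12675*I*√2)) = -1/(3939*(451/7 + 12675*I*√2))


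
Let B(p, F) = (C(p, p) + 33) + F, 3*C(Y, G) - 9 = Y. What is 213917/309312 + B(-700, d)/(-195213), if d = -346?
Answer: 13975812947/20127241152 ≈ 0.69437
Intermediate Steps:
C(Y, G) = 3 + Y/3
B(p, F) = 36 + F + p/3 (B(p, F) = ((3 + p/3) + 33) + F = (36 + p/3) + F = 36 + F + p/3)
213917/309312 + B(-700, d)/(-195213) = 213917/309312 + (36 - 346 + (1/3)*(-700))/(-195213) = 213917*(1/309312) + (36 - 346 - 700/3)*(-1/195213) = 213917/309312 - 1630/3*(-1/195213) = 213917/309312 + 1630/585639 = 13975812947/20127241152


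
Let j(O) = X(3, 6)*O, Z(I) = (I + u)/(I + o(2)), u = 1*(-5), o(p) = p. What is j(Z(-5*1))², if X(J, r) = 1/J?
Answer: 100/81 ≈ 1.2346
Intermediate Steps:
u = -5
Z(I) = (-5 + I)/(2 + I) (Z(I) = (I - 5)/(I + 2) = (-5 + I)/(2 + I))
j(O) = O/3
j(Z(-5*1))² = (((-5 - 5*1)/(2 - 5*1))/3)² = (((-5 - 5)/(2 - 5))/3)² = ((-10/(-3))/3)² = ((-⅓*(-10))/3)² = ((⅓)*(10/3))² = (10/9)² = 100/81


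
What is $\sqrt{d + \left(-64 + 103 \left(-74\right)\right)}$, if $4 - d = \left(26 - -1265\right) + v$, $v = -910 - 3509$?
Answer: $3 i \sqrt{506} \approx 67.483 i$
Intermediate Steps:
$v = -4419$ ($v = -910 - 3509 = -4419$)
$d = 3132$ ($d = 4 - \left(\left(26 - -1265\right) - 4419\right) = 4 - \left(\left(26 + 1265\right) - 4419\right) = 4 - \left(1291 - 4419\right) = 4 - -3128 = 4 + 3128 = 3132$)
$\sqrt{d + \left(-64 + 103 \left(-74\right)\right)} = \sqrt{3132 + \left(-64 + 103 \left(-74\right)\right)} = \sqrt{3132 - 7686} = \sqrt{-4554} = 3 i \sqrt{506}$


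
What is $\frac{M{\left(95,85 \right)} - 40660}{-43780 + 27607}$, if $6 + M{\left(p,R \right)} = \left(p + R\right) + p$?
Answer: $\frac{40391}{16173} \approx 2.4974$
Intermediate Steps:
$M{\left(p,R \right)} = -6 + R + 2 p$ ($M{\left(p,R \right)} = -6 + \left(\left(p + R\right) + p\right) = -6 + \left(\left(R + p\right) + p\right) = -6 + \left(R + 2 p\right) = -6 + R + 2 p$)
$\frac{M{\left(95,85 \right)} - 40660}{-43780 + 27607} = \frac{\left(-6 + 85 + 2 \cdot 95\right) - 40660}{-43780 + 27607} = \frac{\left(-6 + 85 + 190\right) - 40660}{-16173} = \left(269 - 40660\right) \left(- \frac{1}{16173}\right) = \left(-40391\right) \left(- \frac{1}{16173}\right) = \frac{40391}{16173}$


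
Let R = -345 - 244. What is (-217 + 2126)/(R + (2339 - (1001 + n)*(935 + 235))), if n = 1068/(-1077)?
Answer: -685331/419405260 ≈ -0.0016341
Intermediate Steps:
R = -589
n = -356/359 (n = 1068*(-1/1077) = -356/359 ≈ -0.99164)
(-217 + 2126)/(R + (2339 - (1001 + n)*(935 + 235))) = (-217 + 2126)/(-589 + (2339 - (1001 - 356/359)*(935 + 235))) = 1909/(-589 + (2339 - 359003*1170/359)) = 1909/(-589 + (2339 - 1*420033510/359)) = 1909/(-589 + (2339 - 420033510/359)) = 1909/(-589 - 419193809/359) = 1909/(-419405260/359) = 1909*(-359/419405260) = -685331/419405260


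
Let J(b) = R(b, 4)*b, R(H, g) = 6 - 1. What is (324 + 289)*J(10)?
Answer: 30650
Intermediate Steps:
R(H, g) = 5
J(b) = 5*b
(324 + 289)*J(10) = (324 + 289)*(5*10) = 613*50 = 30650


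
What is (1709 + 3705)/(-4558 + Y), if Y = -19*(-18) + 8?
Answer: -2707/2104 ≈ -1.2866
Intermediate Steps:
Y = 350 (Y = 342 + 8 = 350)
(1709 + 3705)/(-4558 + Y) = (1709 + 3705)/(-4558 + 350) = 5414/(-4208) = 5414*(-1/4208) = -2707/2104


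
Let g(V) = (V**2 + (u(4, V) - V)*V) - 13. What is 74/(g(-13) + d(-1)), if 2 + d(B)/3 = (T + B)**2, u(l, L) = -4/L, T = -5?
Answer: 74/85 ≈ 0.87059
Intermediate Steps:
g(V) = -13 + V**2 + V*(-V - 4/V) (g(V) = (V**2 + (-4/V - V)*V) - 13 = (V**2 + (-V - 4/V)*V) - 13 = (V**2 + V*(-V - 4/V)) - 13 = -13 + V**2 + V*(-V - 4/V))
d(B) = -6 + 3*(-5 + B)**2
74/(g(-13) + d(-1)) = 74/(-17 + (-6 + 3*(-5 - 1)**2)) = 74/(-17 + (-6 + 3*(-6)**2)) = 74/(-17 + (-6 + 3*36)) = 74/(-17 + (-6 + 108)) = 74/(-17 + 102) = 74/85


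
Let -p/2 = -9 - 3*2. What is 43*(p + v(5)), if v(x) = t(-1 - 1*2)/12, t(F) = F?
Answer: 5117/4 ≈ 1279.3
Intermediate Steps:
v(x) = -1/4 (v(x) = (-1 - 1*2)/12 = (-1 - 2)*(1/12) = -3*1/12 = -1/4)
p = 30 (p = -2*(-9 - 3*2) = -2*(-9 - 6) = -2*(-15) = 30)
43*(p + v(5)) = 43*(30 - 1/4) = 43*(119/4) = 5117/4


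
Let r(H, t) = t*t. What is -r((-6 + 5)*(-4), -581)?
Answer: -337561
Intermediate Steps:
r(H, t) = t**2
-r((-6 + 5)*(-4), -581) = -1*(-581)**2 = -1*337561 = -337561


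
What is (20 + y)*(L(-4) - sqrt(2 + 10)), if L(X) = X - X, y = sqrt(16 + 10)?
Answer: 2*sqrt(3)*(-20 - sqrt(26)) ≈ -86.946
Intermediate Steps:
y = sqrt(26) ≈ 5.0990
L(X) = 0
(20 + y)*(L(-4) - sqrt(2 + 10)) = (20 + sqrt(26))*(0 - sqrt(2 + 10)) = (20 + sqrt(26))*(0 - sqrt(12)) = (20 + sqrt(26))*(0 - 2*sqrt(3)) = (20 + sqrt(26))*(-2*sqrt(3)) = -2*sqrt(3)*(20 + sqrt(26))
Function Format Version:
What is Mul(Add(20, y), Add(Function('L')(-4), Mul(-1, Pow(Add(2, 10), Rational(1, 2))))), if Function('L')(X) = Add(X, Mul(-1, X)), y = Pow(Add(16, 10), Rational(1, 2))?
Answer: Mul(2, Pow(3, Rational(1, 2)), Add(-20, Mul(-1, Pow(26, Rational(1, 2))))) ≈ -86.946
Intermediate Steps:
y = Pow(26, Rational(1, 2)) ≈ 5.0990
Function('L')(X) = 0
Mul(Add(20, y), Add(Function('L')(-4), Mul(-1, Pow(Add(2, 10), Rational(1, 2))))) = Mul(Add(20, Pow(26, Rational(1, 2))), Add(0, Mul(-1, Pow(Add(2, 10), Rational(1, 2))))) = Mul(Add(20, Pow(26, Rational(1, 2))), Add(0, Mul(-1, Pow(12, Rational(1, 2))))) = Mul(Add(20, Pow(26, Rational(1, 2))), Add(0, Mul(-1, Mul(2, Pow(3, Rational(1, 2)))))) = Mul(Add(20, Pow(26, Rational(1, 2))), Add(0, Mul(-2, Pow(3, Rational(1, 2))))) = Mul(Add(20, Pow(26, Rational(1, 2))), Mul(-2, Pow(3, Rational(1, 2)))) = Mul(-2, Pow(3, Rational(1, 2)), Add(20, Pow(26, Rational(1, 2))))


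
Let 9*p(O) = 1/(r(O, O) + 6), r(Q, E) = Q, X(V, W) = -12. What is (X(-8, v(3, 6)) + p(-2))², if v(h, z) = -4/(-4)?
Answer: 185761/1296 ≈ 143.33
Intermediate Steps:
v(h, z) = 1 (v(h, z) = -4*(-¼) = 1)
p(O) = 1/(9*(6 + O)) (p(O) = 1/(9*(O + 6)) = 1/(9*(6 + O)))
(X(-8, v(3, 6)) + p(-2))² = (-12 + 1/(9*(6 - 2)))² = (-12 + (⅑)/4)² = (-12 + (⅑)*(¼))² = (-12 + 1/36)² = (-431/36)² = 185761/1296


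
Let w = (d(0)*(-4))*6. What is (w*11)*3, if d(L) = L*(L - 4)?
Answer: 0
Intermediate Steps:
d(L) = L*(-4 + L)
w = 0 (w = ((0*(-4 + 0))*(-4))*6 = ((0*(-4))*(-4))*6 = (0*(-4))*6 = 0*6 = 0)
(w*11)*3 = (0*11)*3 = 0*3 = 0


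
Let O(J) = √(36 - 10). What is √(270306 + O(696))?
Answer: √(270306 + √26) ≈ 519.91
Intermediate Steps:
O(J) = √26
√(270306 + O(696)) = √(270306 + √26)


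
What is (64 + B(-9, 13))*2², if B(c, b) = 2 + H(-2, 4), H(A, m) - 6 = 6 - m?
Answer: 296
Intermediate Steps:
H(A, m) = 12 - m (H(A, m) = 6 + (6 - m) = 12 - m)
B(c, b) = 10 (B(c, b) = 2 + (12 - 1*4) = 2 + (12 - 4) = 2 + 8 = 10)
(64 + B(-9, 13))*2² = (64 + 10)*2² = 74*4 = 296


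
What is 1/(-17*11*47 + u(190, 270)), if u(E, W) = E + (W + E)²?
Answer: 1/203001 ≈ 4.9261e-6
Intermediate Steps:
u(E, W) = E + (E + W)²
1/(-17*11*47 + u(190, 270)) = 1/(-17*11*47 + (190 + (190 + 270)²)) = 1/(-187*47 + (190 + 460²)) = 1/(-8789 + (190 + 211600)) = 1/(-8789 + 211790) = 1/203001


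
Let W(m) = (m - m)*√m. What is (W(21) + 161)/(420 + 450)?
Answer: 161/870 ≈ 0.18506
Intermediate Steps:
W(m) = 0 (W(m) = 0*√m = 0)
(W(21) + 161)/(420 + 450) = (0 + 161)/(420 + 450) = 161/870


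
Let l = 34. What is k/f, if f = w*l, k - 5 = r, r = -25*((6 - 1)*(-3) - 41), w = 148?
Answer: 1405/5032 ≈ 0.27921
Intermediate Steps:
r = 1400 (r = -25*(5*(-3) - 41) = -25*(-15 - 41) = -25*(-56) = 1400)
k = 1405 (k = 5 + 1400 = 1405)
f = 5032 (f = 148*34 = 5032)
k/f = 1405/5032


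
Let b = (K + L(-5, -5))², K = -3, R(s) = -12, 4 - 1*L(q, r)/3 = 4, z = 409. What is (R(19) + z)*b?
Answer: 3573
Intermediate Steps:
L(q, r) = 0 (L(q, r) = 12 - 3*4 = 12 - 12 = 0)
b = 9 (b = (-3 + 0)² = (-3)² = 9)
(R(19) + z)*b = (-12 + 409)*9 = 397*9 = 3573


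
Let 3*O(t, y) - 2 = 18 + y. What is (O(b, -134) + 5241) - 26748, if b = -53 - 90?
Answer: -21545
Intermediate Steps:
b = -143
O(t, y) = 20/3 + y/3 (O(t, y) = ⅔ + (18 + y)/3 = ⅔ + (6 + y/3) = 20/3 + y/3)
(O(b, -134) + 5241) - 26748 = ((20/3 + (⅓)*(-134)) + 5241) - 26748 = ((20/3 - 134/3) + 5241) - 26748 = (-38 + 5241) - 26748 = 5203 - 26748 = -21545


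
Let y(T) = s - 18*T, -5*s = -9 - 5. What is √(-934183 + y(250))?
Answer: 3*I*√2607445/5 ≈ 968.86*I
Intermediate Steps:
s = 14/5 (s = -(-9 - 5)/5 = -⅕*(-14) = 14/5 ≈ 2.8000)
y(T) = 14/5 - 18*T
√(-934183 + y(250)) = √(-934183 + (14/5 - 18*250)) = √(-934183 + (14/5 - 4500)) = √(-934183 - 22486/5) = √(-4693401/5) = 3*I*√2607445/5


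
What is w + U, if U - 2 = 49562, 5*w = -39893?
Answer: 207927/5 ≈ 41585.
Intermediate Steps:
w = -39893/5 (w = (⅕)*(-39893) = -39893/5 ≈ -7978.6)
U = 49564 (U = 2 + 49562 = 49564)
w + U = -39893/5 + 49564 = 207927/5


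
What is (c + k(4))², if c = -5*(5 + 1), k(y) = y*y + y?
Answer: 100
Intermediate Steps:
k(y) = y + y² (k(y) = y² + y = y + y²)
c = -30 (c = -5*6 = -30)
(c + k(4))² = (-30 + 4*(1 + 4))² = (-30 + 4*5)² = (-30 + 20)² = (-10)² = 100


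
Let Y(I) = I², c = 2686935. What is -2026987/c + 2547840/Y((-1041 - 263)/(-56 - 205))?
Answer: 7286637137546747/71389176015 ≈ 1.0207e+5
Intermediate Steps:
-2026987/c + 2547840/Y((-1041 - 263)/(-56 - 205)) = -2026987/2686935 + 2547840/(((-1041 - 263)/(-56 - 205))²) = -2026987*1/2686935 + 2547840/((-1304/(-261))²) = -2026987/2686935 + 2547840/((-1304*(-1/261))²) = -2026987/2686935 + 2547840/((1304/261)²) = -2026987/2686935 + 2547840/(1700416/68121) = -2026987/2686935 + 2547840*(68121/1700416) = -2026987/2686935 + 2711897010/26569 = 7286637137546747/71389176015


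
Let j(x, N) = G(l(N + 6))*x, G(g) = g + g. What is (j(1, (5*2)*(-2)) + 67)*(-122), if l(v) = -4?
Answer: -7198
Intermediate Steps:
G(g) = 2*g
j(x, N) = -8*x (j(x, N) = (2*(-4))*x = -8*x)
(j(1, (5*2)*(-2)) + 67)*(-122) = (-8*1 + 67)*(-122) = (-8 + 67)*(-122) = 59*(-122) = -7198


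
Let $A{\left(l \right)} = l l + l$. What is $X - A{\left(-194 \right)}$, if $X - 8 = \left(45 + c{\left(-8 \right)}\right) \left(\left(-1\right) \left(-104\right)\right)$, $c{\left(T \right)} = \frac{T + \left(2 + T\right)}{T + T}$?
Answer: $-32663$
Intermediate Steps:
$A{\left(l \right)} = l + l^{2}$ ($A{\left(l \right)} = l^{2} + l = l + l^{2}$)
$c{\left(T \right)} = \frac{2 + 2 T}{2 T}$
$X = 4779$ ($X = 8 + \left(45 + \frac{1 - 8}{-8}\right) \left(\left(-1\right) \left(-104\right)\right) = 8 + \left(45 - - \frac{7}{8}\right) 104 = 8 + \left(45 + \frac{7}{8}\right) 104 = 8 + \frac{367}{8} \cdot 104 = 8 + 4771 = 4779$)
$X - A{\left(-194 \right)} = 4779 - - 194 \left(1 - 194\right) = 4779 - \left(-194\right) \left(-193\right) = 4779 - 37442 = -32663$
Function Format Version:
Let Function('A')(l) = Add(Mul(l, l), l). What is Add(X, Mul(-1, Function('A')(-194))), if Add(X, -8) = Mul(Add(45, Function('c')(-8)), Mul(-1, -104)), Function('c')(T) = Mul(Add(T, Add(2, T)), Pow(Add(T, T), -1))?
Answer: -32663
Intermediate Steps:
Function('A')(l) = Add(l, Pow(l, 2)) (Function('A')(l) = Add(Pow(l, 2), l) = Add(l, Pow(l, 2)))
Function('c')(T) = Mul(Rational(1, 2), Pow(T, -1), Add(2, Mul(2, T))) (Function('c')(T) = Mul(Add(2, Mul(2, T)), Pow(Mul(2, T), -1)) = Mul(Add(2, Mul(2, T)), Mul(Rational(1, 2), Pow(T, -1))) = Mul(Rational(1, 2), Pow(T, -1), Add(2, Mul(2, T))))
X = 4779 (X = Add(8, Mul(Add(45, Mul(Pow(-8, -1), Add(1, -8))), Mul(-1, -104))) = Add(8, Mul(Add(45, Mul(Rational(-1, 8), -7)), 104)) = Add(8, Mul(Add(45, Rational(7, 8)), 104)) = Add(8, Mul(Rational(367, 8), 104)) = Add(8, 4771) = 4779)
Add(X, Mul(-1, Function('A')(-194))) = Add(4779, Mul(-1, Mul(-194, Add(1, -194)))) = Add(4779, Mul(-1, Mul(-194, -193))) = Add(4779, Mul(-1, 37442)) = Add(4779, -37442) = -32663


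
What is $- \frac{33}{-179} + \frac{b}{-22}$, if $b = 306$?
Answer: $- \frac{27024}{1969} \approx -13.725$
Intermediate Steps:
$- \frac{33}{-179} + \frac{b}{-22} = - \frac{33}{-179} + \frac{306}{-22} = \left(-33\right) \left(- \frac{1}{179}\right) + 306 \left(- \frac{1}{22}\right) = \frac{33}{179} - \frac{153}{11} = - \frac{27024}{1969}$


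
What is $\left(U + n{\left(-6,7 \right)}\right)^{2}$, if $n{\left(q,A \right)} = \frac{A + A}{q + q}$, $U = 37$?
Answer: $\frac{46225}{36} \approx 1284.0$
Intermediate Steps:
$n{\left(q,A \right)} = \frac{A}{q}$ ($n{\left(q,A \right)} = \frac{2 A}{2 q} = 2 A \frac{1}{2 q} = \frac{A}{q}$)
$\left(U + n{\left(-6,7 \right)}\right)^{2} = \left(37 + \frac{7}{-6}\right)^{2} = \left(37 + 7 \left(- \frac{1}{6}\right)\right)^{2} = \left(37 - \frac{7}{6}\right)^{2} = \left(\frac{215}{6}\right)^{2} = \frac{46225}{36}$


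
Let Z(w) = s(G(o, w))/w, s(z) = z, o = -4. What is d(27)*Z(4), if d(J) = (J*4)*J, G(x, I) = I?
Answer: 2916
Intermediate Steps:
d(J) = 4*J**2 (d(J) = (4*J)*J = 4*J**2)
Z(w) = 1 (Z(w) = w/w = 1)
d(27)*Z(4) = (4*27**2)*1 = (4*729)*1 = 2916*1 = 2916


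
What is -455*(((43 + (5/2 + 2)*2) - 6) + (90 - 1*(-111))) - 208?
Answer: -112593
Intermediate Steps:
-455*(((43 + (5/2 + 2)*2) - 6) + (90 - 1*(-111))) - 208 = -455*(((43 + (5*(½) + 2)*2) - 6) + (90 + 111)) - 208 = -455*(((43 + (5/2 + 2)*2) - 6) + 201) - 208 = -455*(((43 + (9/2)*2) - 6) + 201) - 208 = -455*(((43 + 9) - 6) + 201) - 208 = -455*((52 - 6) + 201) - 208 = -455*(46 + 201) - 208 = -455*247 - 208 = -112385 - 208 = -112593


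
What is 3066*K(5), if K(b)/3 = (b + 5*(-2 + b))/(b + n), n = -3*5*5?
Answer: -2628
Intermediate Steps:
n = -75 (n = -15*5 = -75)
K(b) = 3*(-10 + 6*b)/(-75 + b) (K(b) = 3*((b + 5*(-2 + b))/(b - 75)) = 3*((b + (-10 + 5*b))/(-75 + b)) = 3*((-10 + 6*b)/(-75 + b)) = 3*(-10 + 6*b)/(-75 + b))
3066*K(5) = 3066*(6*(-5 + 3*5)/(-75 + 5)) = 3066*(6*(-5 + 15)/(-70)) = 3066*(6*(-1/70)*10) = 3066*(-6/7) = -2628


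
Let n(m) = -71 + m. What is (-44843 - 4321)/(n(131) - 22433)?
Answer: 49164/22373 ≈ 2.1975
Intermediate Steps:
(-44843 - 4321)/(n(131) - 22433) = (-44843 - 4321)/((-71 + 131) - 22433) = -49164/(60 - 22433) = -49164/(-22373) = -49164*(-1/22373) = 49164/22373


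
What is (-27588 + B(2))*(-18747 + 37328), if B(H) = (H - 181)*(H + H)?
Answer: -525916624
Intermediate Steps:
B(H) = 2*H*(-181 + H) (B(H) = (-181 + H)*(2*H) = 2*H*(-181 + H))
(-27588 + B(2))*(-18747 + 37328) = (-27588 + 2*2*(-181 + 2))*(-18747 + 37328) = (-27588 + 2*2*(-179))*18581 = (-27588 - 716)*18581 = -28304*18581 = -525916624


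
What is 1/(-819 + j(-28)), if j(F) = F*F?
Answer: -1/35 ≈ -0.028571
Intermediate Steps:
j(F) = F²
1/(-819 + j(-28)) = 1/(-819 + (-28)²) = 1/(-819 + 784) = 1/(-35) = -1/35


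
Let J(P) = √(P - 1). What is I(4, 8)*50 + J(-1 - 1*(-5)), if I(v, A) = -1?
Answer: -50 + √3 ≈ -48.268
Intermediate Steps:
J(P) = √(-1 + P)
I(4, 8)*50 + J(-1 - 1*(-5)) = -1*50 + √(-1 + (-1 - 1*(-5))) = -50 + √(-1 + (-1 + 5)) = -50 + √(-1 + 4) = -50 + √3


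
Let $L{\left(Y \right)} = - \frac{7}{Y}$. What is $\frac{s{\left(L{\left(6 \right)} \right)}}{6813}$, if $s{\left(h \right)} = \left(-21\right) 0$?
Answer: $0$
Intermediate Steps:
$s{\left(h \right)} = 0$
$\frac{s{\left(L{\left(6 \right)} \right)}}{6813} = \frac{0}{6813} = 0 \cdot \frac{1}{6813} = 0$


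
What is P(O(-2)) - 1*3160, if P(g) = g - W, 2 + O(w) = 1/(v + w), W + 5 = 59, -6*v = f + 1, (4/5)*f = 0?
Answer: -41814/13 ≈ -3216.5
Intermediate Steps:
f = 0 (f = (5/4)*0 = 0)
v = -1/6 (v = -(0 + 1)/6 = -1/6*1 = -1/6 ≈ -0.16667)
W = 54 (W = -5 + 59 = 54)
O(w) = -2 + 1/(-1/6 + w)
P(g) = -54 + g (P(g) = g - 1*54 = g - 54 = -54 + g)
P(O(-2)) - 1*3160 = (-54 + 4*(2 - 3*(-2))/(-1 + 6*(-2))) - 1*3160 = (-54 + 4*(2 + 6)/(-1 - 12)) - 3160 = (-54 + 4*8/(-13)) - 3160 = (-54 + 4*(-1/13)*8) - 3160 = (-54 - 32/13) - 3160 = -734/13 - 3160 = -41814/13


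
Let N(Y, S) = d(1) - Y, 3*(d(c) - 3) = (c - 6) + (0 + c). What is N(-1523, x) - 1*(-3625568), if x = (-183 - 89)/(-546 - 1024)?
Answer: 10881278/3 ≈ 3.6271e+6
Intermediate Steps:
d(c) = 1 + 2*c/3 (d(c) = 3 + ((c - 6) + (0 + c))/3 = 3 + ((-6 + c) + c)/3 = 3 + (-6 + 2*c)/3 = 3 + (-2 + 2*c/3) = 1 + 2*c/3)
x = 136/785 (x = -272/(-1570) = -272*(-1/1570) = 136/785 ≈ 0.17325)
N(Y, S) = 5/3 - Y (N(Y, S) = (1 + (⅔)*1) - Y = (1 + ⅔) - Y = 5/3 - Y)
N(-1523, x) - 1*(-3625568) = (5/3 - 1*(-1523)) - 1*(-3625568) = (5/3 + 1523) + 3625568 = 4574/3 + 3625568 = 10881278/3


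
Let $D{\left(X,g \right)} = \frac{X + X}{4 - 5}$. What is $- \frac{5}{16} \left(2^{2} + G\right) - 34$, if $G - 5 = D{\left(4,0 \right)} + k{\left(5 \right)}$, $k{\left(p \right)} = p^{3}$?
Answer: $- \frac{587}{8} \approx -73.375$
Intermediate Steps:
$D{\left(X,g \right)} = - 2 X$ ($D{\left(X,g \right)} = \frac{2 X}{-1} = 2 X \left(-1\right) = - 2 X$)
$G = 122$ ($G = 5 + \left(\left(-2\right) 4 + 5^{3}\right) = 5 + \left(-8 + 125\right) = 5 + 117 = 122$)
$- \frac{5}{16} \left(2^{2} + G\right) - 34 = - \frac{5}{16} \left(2^{2} + 122\right) - 34 = \left(-5\right) \frac{1}{16} \left(4 + 122\right) - 34 = \left(- \frac{5}{16}\right) 126 - 34 = - \frac{315}{8} - 34 = - \frac{587}{8}$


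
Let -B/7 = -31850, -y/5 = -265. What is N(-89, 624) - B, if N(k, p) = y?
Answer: -221625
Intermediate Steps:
y = 1325 (y = -5*(-265) = 1325)
B = 222950 (B = -7*(-31850) = 222950)
N(k, p) = 1325
N(-89, 624) - B = 1325 - 1*222950 = 1325 - 222950 = -221625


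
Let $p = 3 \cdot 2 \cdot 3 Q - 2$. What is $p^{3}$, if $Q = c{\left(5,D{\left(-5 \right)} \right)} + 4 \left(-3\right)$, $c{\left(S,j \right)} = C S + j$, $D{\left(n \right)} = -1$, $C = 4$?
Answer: $1906624$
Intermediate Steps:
$c{\left(S,j \right)} = j + 4 S$ ($c{\left(S,j \right)} = 4 S + j = j + 4 S$)
$Q = 7$ ($Q = \left(-1 + 4 \cdot 5\right) + 4 \left(-3\right) = \left(-1 + 20\right) - 12 = 19 - 12 = 7$)
$p = 124$ ($p = 3 \cdot 2 \cdot 3 \cdot 7 - 2 = 3 \cdot 6 \cdot 7 - 2 = 3 \cdot 42 - 2 = 126 - 2 = 124$)
$p^{3} = 124^{3} = 1906624$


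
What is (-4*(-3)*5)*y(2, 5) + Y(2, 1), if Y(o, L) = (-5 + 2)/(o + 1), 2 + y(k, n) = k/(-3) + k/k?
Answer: -101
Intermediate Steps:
y(k, n) = -1 - k/3 (y(k, n) = -2 + (k/(-3) + k/k) = -2 + (k*(-⅓) + 1) = -2 + (-k/3 + 1) = -2 + (1 - k/3) = -1 - k/3)
Y(o, L) = -3/(1 + o)
(-4*(-3)*5)*y(2, 5) + Y(2, 1) = (-4*(-3)*5)*(-1 - ⅓*2) - 3/(1 + 2) = (12*5)*(-1 - ⅔) - 3/3 = 60*(-5/3) - 3*⅓ = -100 - 1 = -101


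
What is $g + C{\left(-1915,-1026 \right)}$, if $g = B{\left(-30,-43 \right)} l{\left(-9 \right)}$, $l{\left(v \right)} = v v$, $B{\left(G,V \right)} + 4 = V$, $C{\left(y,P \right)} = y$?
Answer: $-5722$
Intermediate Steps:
$B{\left(G,V \right)} = -4 + V$
$l{\left(v \right)} = v^{2}$
$g = -3807$ ($g = \left(-4 - 43\right) \left(-9\right)^{2} = \left(-47\right) 81 = -3807$)
$g + C{\left(-1915,-1026 \right)} = -3807 - 1915 = -5722$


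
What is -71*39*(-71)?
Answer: 196599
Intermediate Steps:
-71*39*(-71) = -2769*(-71) = 196599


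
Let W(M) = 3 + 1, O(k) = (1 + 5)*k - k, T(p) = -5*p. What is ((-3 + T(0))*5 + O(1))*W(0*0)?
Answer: -40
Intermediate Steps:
O(k) = 5*k (O(k) = 6*k - k = 5*k)
W(M) = 4
((-3 + T(0))*5 + O(1))*W(0*0) = ((-3 - 5*0)*5 + 5*1)*4 = ((-3 + 0)*5 + 5)*4 = (-3*5 + 5)*4 = (-15 + 5)*4 = -10*4 = -40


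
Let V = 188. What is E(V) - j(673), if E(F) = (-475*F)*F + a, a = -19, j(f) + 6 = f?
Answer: -16789086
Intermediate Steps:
j(f) = -6 + f
E(F) = -19 - 475*F² (E(F) = (-475*F)*F - 19 = -475*F² - 19 = -19 - 475*F²)
E(V) - j(673) = (-19 - 475*188²) - (-6 + 673) = (-19 - 475*35344) - 1*667 = (-19 - 16788400) - 667 = -16788419 - 667 = -16789086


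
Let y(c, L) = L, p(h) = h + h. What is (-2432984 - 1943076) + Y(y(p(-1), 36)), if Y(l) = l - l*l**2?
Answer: -4422680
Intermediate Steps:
p(h) = 2*h
Y(l) = l - l**3
(-2432984 - 1943076) + Y(y(p(-1), 36)) = (-2432984 - 1943076) + (36 - 1*36**3) = -4376060 + (36 - 1*46656) = -4376060 + (36 - 46656) = -4376060 - 46620 = -4422680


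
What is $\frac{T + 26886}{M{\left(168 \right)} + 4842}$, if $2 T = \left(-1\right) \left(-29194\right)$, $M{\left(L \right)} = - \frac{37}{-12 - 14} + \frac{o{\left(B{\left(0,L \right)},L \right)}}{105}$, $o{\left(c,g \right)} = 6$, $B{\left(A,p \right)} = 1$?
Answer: $\frac{37749530}{4407567} \approx 8.5647$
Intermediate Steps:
$M{\left(L \right)} = \frac{1347}{910}$ ($M{\left(L \right)} = - \frac{37}{-12 - 14} + \frac{6}{105} = - \frac{37}{-26} + 6 \cdot \frac{1}{105} = \left(-37\right) \left(- \frac{1}{26}\right) + \frac{2}{35} = \frac{37}{26} + \frac{2}{35} = \frac{1347}{910}$)
$T = 14597$ ($T = \frac{\left(-1\right) \left(-29194\right)}{2} = \frac{1}{2} \cdot 29194 = 14597$)
$\frac{T + 26886}{M{\left(168 \right)} + 4842} = \frac{14597 + 26886}{\frac{1347}{910} + 4842} = \frac{41483}{\frac{4407567}{910}} = 41483 \cdot \frac{910}{4407567} = \frac{37749530}{4407567}$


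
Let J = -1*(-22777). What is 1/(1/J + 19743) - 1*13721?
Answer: -6170145864175/449686312 ≈ -13721.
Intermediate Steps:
J = 22777
1/(1/J + 19743) - 1*13721 = 1/(1/22777 + 19743) - 1*13721 = 1/(1/22777 + 19743) - 13721 = 1/(449686312/22777) - 13721 = 22777/449686312 - 13721 = -6170145864175/449686312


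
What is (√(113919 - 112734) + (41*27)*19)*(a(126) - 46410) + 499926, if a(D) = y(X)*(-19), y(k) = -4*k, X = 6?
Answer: -966050556 - 45954*√1185 ≈ -9.6763e+8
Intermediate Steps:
a(D) = 456 (a(D) = -4*6*(-19) = -24*(-19) = 456)
(√(113919 - 112734) + (41*27)*19)*(a(126) - 46410) + 499926 = (√(113919 - 112734) + (41*27)*19)*(456 - 46410) + 499926 = (√1185 + 1107*19)*(-45954) + 499926 = (√1185 + 21033)*(-45954) + 499926 = (21033 + √1185)*(-45954) + 499926 = (-966550482 - 45954*√1185) + 499926 = -966050556 - 45954*√1185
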